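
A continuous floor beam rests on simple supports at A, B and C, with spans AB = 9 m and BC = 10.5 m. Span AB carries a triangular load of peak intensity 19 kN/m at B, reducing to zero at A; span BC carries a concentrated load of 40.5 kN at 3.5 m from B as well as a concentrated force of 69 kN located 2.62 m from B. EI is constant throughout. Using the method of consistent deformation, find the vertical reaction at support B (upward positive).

R_B = 167.5 kN

Insert a hinge at B; M_B is the redundant, and each span becomes simply supported.
Rotations at B on the released spans (each span's end-slope, ×1/EI):
  span AB: triangular load, peak 19: w₀L³/(45EI) = 307.8/EI
  span BC: point load 40.5 at a = 3.5: Pab(L + b)/(6LEI) = 275.6/EI
  span BC: point load 69 at a = 2.62: Pab(L + b)/(6LEI) = 415.6/EI
  relative rotation θ_0 = (307.8 + 691.2)/EI = 999/EI
A unit hogging moment at B produces rotation L₁/(3EI) + L₂/(3EI) = 6.5/EI.
Slope continuity at B: θ_0 = M_B·6.5/EI, so M_B = 999/6.5 = 153.7 kN·m (hogging).
Span AB, ΣM about A with M_B applied at B: R_B^{AB}·9 = 513 + 153.7, so R_B^{AB} = 74.08 kN and R_A = 85.5 − 74.08 = 11.42 kN.
Span BC, ΣM about C: R_B^{BC}·10.5 = 827.2 + 153.7, so R_B^{BC} = 93.42 kN and R_C = 109.5 − 93.42 = 16.08 kN.
R_B = 74.08 + 93.42 = 167.5 kN.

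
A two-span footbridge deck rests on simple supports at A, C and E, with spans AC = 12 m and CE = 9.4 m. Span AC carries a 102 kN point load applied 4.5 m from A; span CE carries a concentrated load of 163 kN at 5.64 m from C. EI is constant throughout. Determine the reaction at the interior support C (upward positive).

R_C = 145.9 kN

Take M_C as the redundant. Released structure: two simple spans AC and CE with a hinge at C.
Rotations at C on the released spans (each span's end-slope, ×1/EI):
  span AC: point load 102 at a = 4.5: Pab(L + a)/(6LEI) = 788.9/EI
  span CE: point load 163 at a = 5.64: Pab(L + b)/(6LEI) = 806.6/EI
  relative rotation θ_0 = (788.9 + 806.6)/EI = 1595/EI
A unit hogging moment at C produces rotation L₁/(3EI) + L₂/(3EI) = 7.133/EI.
Compatibility: M_C·(L₁+L₂)/(3EI) = θ_0, giving M_C = 223.7 kN·m (hogging).
Span AC, ΣM about A with M_C applied at C: R_C^{AC}·12 = 459 + 223.7, so R_C^{AC} = 56.89 kN and R_A = 102 − 56.89 = 45.11 kN.
Span CE, ΣM about E: R_C^{CE}·9.4 = 612.9 + 223.7, so R_C^{CE} = 88.99 kN and R_E = 163 − 88.99 = 74.01 kN.
R_C = 56.89 + 88.99 = 145.9 kN.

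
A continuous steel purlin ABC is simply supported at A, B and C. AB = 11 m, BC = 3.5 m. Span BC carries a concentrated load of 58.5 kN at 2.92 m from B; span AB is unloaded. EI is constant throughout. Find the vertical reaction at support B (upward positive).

Release continuity at B by inserting a hinge; the redundant is the internal moment M_B. The primary structure is two simply-supported spans AB and BC.
End slopes at the hinge B, treating each span as simply supported:
  span BC: point load 58.5 at a = 2.92: Pab(L + b)/(6LEI) = 19.25/EI
  relative rotation θ_0 = (0 + 19.25)/EI = 19.25/EI
A unit hogging moment at B produces rotation L₁/(3EI) + L₂/(3EI) = 4.833/EI.
Compatibility: M_B·(L₁+L₂)/(3EI) = θ_0, giving M_B = 3.983 kN·m (hogging).
Span AB, ΣM about A with M_B applied at B: R_B^{AB}·11 = 0 + 3.983, so R_B^{AB} = 0.362 kN and R_A = 0 − 0.362 = -0.362 kN.
Span BC, ΣM about C: R_B^{BC}·3.5 = 33.93 + 3.983, so R_B^{BC} = 10.83 kN and R_C = 58.5 − 10.83 = 47.67 kN.
R_B = 0.362 + 10.83 = 11.19 kN.

R_B = 11.19 kN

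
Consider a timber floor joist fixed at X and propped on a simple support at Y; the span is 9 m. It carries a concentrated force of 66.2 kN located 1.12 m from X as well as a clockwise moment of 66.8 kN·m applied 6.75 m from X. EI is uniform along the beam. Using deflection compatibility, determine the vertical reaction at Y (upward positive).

R_Y = 11.91 kN

Remove the prop at Y; the released (primary) structure is a cantilever built in at X.
Primary-structure tip deflection at Y by superposition:
  point load 66.2 at a = 1.12: Pa²(3L − a)/(6EI) = 358.2/EI
  clockwise couple 66.8 at a = 6.75: M₀a(2L − a)/(2EI) = 2536/EI
  δ_0 = 2894/EI
Tip deflection under a unit load at Y: L³/(3EI) = 243/EI.
The prop prevents deflection at Y: R_Y = δ_0/δ_{YY} = 2894/243 = 11.91 kN.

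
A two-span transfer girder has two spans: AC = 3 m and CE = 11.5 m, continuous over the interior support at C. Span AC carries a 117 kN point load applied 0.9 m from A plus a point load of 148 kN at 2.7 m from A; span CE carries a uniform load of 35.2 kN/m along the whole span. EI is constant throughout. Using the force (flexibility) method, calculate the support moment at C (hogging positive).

M_C = 479.3 kN·m

Release continuity at C by inserting a hinge; the redundant is the internal moment M_C. The primary structure is two simply-supported spans AC and CE.
Rotations at C on the released spans (each span's end-slope, ×1/EI):
  span AC: point load 117 at a = 0.9: Pab(L + a)/(6LEI) = 47.91/EI
  span AC: point load 148 at a = 2.7: Pab(L + a)/(6LEI) = 37.96/EI
  span CE: UDL 35.2: wL³/(24EI) = 2231/EI
  relative rotation θ_0 = (85.87 + 2231)/EI = 2316/EI
A unit hogging moment at C produces rotation L₁/(3EI) + L₂/(3EI) = 4.833/EI.
Slope continuity at C: θ_0 = M_C·4.833/EI, so M_C = 2316/4.833 = 479.3 kN·m (hogging).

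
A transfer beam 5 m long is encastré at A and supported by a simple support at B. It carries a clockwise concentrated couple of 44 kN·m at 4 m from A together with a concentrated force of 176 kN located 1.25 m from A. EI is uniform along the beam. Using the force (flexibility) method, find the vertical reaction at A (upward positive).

R_A = 148.2 kN

Release the roller at B. Primary structure: cantilever fixed at A.
Free-end deflection of the primary structure under the applied loading (downward +):
  clockwise couple 44 at a = 4: M₀a(2L − a)/(2EI) = 528/EI
  point load 176 at a = 1.25: Pa²(3L − a)/(6EI) = 630.2/EI
  δ_0 = 1158/EI
Flexibility coefficient — unit upward force at B: δ_{BB} = L³/(3EI) = 41.67/EI.
Compatibility at B: δ_0 − R_B·δ_{BB} = 0, so R_B = 1158/41.67 = 27.8 kN.
Vertical equilibrium: R_A = ΣP − R_B = 176 − 27.8 = 148.2 kN.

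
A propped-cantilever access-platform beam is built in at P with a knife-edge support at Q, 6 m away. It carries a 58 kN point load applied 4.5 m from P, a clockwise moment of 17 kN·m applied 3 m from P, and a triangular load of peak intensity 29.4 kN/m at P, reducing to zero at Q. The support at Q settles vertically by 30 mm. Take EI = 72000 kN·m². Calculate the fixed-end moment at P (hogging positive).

M_P = 289.2 kN·m

Choose R_Q as the redundant. The primary structure is the cantilever fixed at P.
Free-end deflection of the primary structure under the applied loading (downward +):
  point load 58 at a = 4.5: Pa²(3L − a)/(6EI) = 2643/EI
  clockwise couple 17 at a = 3: M₀a(2L − a)/(2EI) = 229.5/EI
  triangular load, peak 29.4 at the fixed end: w₀L⁴/(30EI) = 1270/EI
  δ_0 = 4142/EI
Tip deflection under a unit load at Q: L³/(3EI) = 72/EI.
With EI = 72000 kN·m²: δ_0 = 0.057531 m and δ_{QQ} = 0.001 m/kN.
Compatibility — the beam at Q must follow the support down by 0.03 m: δ_0 − R_Q·δ_{QQ} = 0.03, so R_Q = (0.057531 − 0.03)/0.001 = 27.53 kN.
Moment equilibrium about P: M_P = Σ(load moments about P) − R_Q·L = 454.4 − 27.53×6 = 289.2 kN·m.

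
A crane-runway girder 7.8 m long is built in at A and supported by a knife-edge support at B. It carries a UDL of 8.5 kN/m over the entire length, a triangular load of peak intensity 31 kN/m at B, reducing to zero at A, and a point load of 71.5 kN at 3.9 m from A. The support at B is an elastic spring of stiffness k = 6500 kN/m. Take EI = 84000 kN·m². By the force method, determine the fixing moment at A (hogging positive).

M_A = 346.2 kN·m

Remove the prop at B; the released (primary) structure is a cantilever built in at A.
Primary-structure tip deflection at B by superposition:
  UDL 8.5: wL⁴/(8EI) = 3933/EI
  triangular load, peak 31 at the free end: 11w₀L⁴/(120EI) = 10518/EI
  point load 71.5 at a = 3.9: Pa²(3L − a)/(6EI) = 3534/EI
  δ_0 = 17986/EI
Flexibility coefficient — unit upward force at B: δ_{BB} = L³/(3EI) = 158.2/EI.
With EI = 84000 kN·m²: δ_0 = 0.21412 m and δ_{BB} = 0.001883 m/kN.
Compatibility — the spring shortens by R_B/k under the reaction it provides: δ_0 − R_B·δ_{BB} = R_B/k. With 1/k = 0.000154 m/kN, R_B = δ_0 / (δ_{BB} + 1/k) = 0.21412 / (0.001883 + 0.000154) = 105.1 kN.
Moment equilibrium about A: M_A = Σ(load moments about A) − R_B·L = 1166 − 105.1×7.8 = 346.2 kN·m.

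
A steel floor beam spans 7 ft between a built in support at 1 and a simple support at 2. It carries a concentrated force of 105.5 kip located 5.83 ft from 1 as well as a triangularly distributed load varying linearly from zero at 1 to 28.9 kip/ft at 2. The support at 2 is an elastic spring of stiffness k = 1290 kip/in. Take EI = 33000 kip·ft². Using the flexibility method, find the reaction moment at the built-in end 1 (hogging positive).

M_1 = 159.9 kip·ft

Remove the prop at 2; the released (primary) structure is a cantilever built in at 1.
Free-end deflection of the primary structure under the applied loading (downward +):
  point load 105.5 at a = 5.83: Pa²(3L − a)/(6EI) = 9066/EI
  triangular load, peak 28.9 at the free end: 11w₀L⁴/(120EI) = 6361/EI
  δ_0 = 15427/EI
Tip deflection under a unit load at 2: L³/(3EI) = 114.3/EI.
With EI = 33000 kip·ft²: δ_0 = 0.46748 ft and δ_{22} = 0.003465 ft/kip.
Compatibility — the spring shortens by R_2/k under the reaction it provides: δ_0 − R_2·δ_{22} = R_2/k. With 1/k = 1/(1290×12) ft/kip = 0.000065 ft/kip, R_2 = δ_0 / (δ_{22} + 1/k) = 0.46748 / (0.003465 + 0.000065) = 132.5 kip.
Moment equilibrium about 1: M_1 = Σ(load moments about 1) − R_2·L = 1087 − 132.5×7 = 159.9 kip·ft.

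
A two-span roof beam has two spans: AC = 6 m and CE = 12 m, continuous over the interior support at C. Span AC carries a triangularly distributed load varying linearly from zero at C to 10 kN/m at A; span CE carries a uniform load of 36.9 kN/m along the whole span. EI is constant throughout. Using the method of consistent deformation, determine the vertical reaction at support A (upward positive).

Release continuity at C by inserting a hinge; the redundant is the internal moment M_C. The primary structure is two simply-supported spans AC and CE.
Rotations at C on the released spans (each span's end-slope, ×1/EI):
  span AC: triangular load, peak 10: 7w₀L³/(360EI) = 42/EI
  span CE: UDL 36.9: wL³/(24EI) = 2657/EI
  relative rotation θ_0 = (42 + 2657)/EI = 2699/EI
A unit hogging moment at C produces rotation L₁/(3EI) + L₂/(3EI) = 6/EI.
Compatibility: M_C·(L₁+L₂)/(3EI) = θ_0, giving M_C = 449.8 kN·m (hogging).
Span AC, ΣM about A with M_C applied at C: R_C^{AC}·6 = 60 + 449.8, so R_C^{AC} = 84.97 kN and R_A = 30 − 84.97 = -54.97 kN.

R_A = -54.97 kN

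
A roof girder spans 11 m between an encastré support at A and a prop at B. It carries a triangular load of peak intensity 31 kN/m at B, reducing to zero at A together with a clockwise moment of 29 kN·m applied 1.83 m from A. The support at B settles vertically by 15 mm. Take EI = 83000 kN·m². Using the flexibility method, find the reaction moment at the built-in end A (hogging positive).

M_A = 265.4 kN·m

Remove the prop at B; the released (primary) structure is a cantilever built in at A.
Deflection at B on the released cantilever, summing each load's contribution:
  triangular load, peak 31 at the free end: 11w₀L⁴/(120EI) = 41605/EI
  clockwise couple 29 at a = 1.83: M₀a(2L − a)/(2EI) = 535.2/EI
  δ_0 = 42140/EI
Tip deflection under a unit load at B: L³/(3EI) = 443.7/EI.
With EI = 83000 kN·m²: δ_0 = 0.50771 m and δ_{BB} = 0.005345 m/kN.
Compatibility — the beam at B must follow the support down by 0.015 m: δ_0 − R_B·δ_{BB} = 0.015, so R_B = (0.50771 − 0.015)/0.005345 = 92.18 kN.
Moment equilibrium about A: M_A = Σ(load moments about A) − R_B·L = 1279 − 92.18×11 = 265.4 kN·m.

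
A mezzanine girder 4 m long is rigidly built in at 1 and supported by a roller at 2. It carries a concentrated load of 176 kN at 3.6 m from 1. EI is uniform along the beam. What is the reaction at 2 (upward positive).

Remove the prop at 2; the released (primary) structure is a cantilever built in at 1.
Downward deflection at the released point 2 due to the loads:
  point load 176 at a = 3.6: Pa²(3L − a)/(6EI) = 3193/EI
Flexibility coefficient — unit upward force at 2: δ_{22} = L³/(3EI) = 21.33/EI.
The prop prevents deflection at 2: R_2 = δ_0/δ_{22} = 3193/21.33 = 149.7 kN.

R_2 = 149.7 kN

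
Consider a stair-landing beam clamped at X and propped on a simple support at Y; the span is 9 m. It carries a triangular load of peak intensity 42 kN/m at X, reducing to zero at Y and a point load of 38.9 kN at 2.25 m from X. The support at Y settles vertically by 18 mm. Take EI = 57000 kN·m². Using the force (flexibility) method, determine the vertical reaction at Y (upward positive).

R_Y = 36.92 kN

Take the reaction at Y as the redundant and release it; the primary structure is a cantilever fixed at X.
Downward deflection at the released point Y due to the loads:
  triangular load, peak 42 at the fixed end: w₀L⁴/(30EI) = 9185/EI
  point load 38.9 at a = 2.25: Pa²(3L − a)/(6EI) = 812.3/EI
  δ_0 = 9998/EI
Flexibility coefficient — unit upward force at Y: δ_{YY} = L³/(3EI) = 243/EI.
With EI = 57000 kN·m²: δ_0 = 0.1754 m and δ_{YY} = 0.004263 m/kN.
Compatibility — the beam at Y must follow the support down by 0.018 m: δ_0 − R_Y·δ_{YY} = 0.018, so R_Y = (0.1754 − 0.018)/0.004263 = 36.92 kN.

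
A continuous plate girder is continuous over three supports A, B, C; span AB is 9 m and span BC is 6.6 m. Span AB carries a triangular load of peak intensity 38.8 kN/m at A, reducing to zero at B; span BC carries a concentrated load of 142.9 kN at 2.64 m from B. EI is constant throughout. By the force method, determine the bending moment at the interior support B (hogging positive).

Insert a hinge at B; M_B is the redundant, and each span becomes simply supported.
Discontinuity in slope at B on the released structure — sum the simple-span end rotations:
  span AB: triangular load, peak 38.8: 7w₀L³/(360EI) = 550/EI
  span BC: point load 142.9 at a = 2.64: Pab(L + b)/(6LEI) = 398.4/EI
  relative rotation θ_0 = (550 + 398.4)/EI = 948.4/EI
A unit hogging moment at B produces rotation L₁/(3EI) + L₂/(3EI) = 5.2/EI.
Slope continuity at B: θ_0 = M_B·5.2/EI, so M_B = 948.4/5.2 = 182.4 kN·m (hogging).

M_B = 182.4 kN·m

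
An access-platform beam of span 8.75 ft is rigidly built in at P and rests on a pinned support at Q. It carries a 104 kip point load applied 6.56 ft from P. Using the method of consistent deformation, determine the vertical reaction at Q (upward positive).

Remove the prop at Q; the released (primary) structure is a cantilever built in at P.
Downward deflection at the released point Q due to the loads:
  point load 104 at a = 6.56: Pa²(3L − a)/(6EI) = 14687/EI
Tip deflection under a unit load at Q: L³/(3EI) = 223.3/EI.
Compatibility at Q: δ_0 − R_Q·δ_{QQ} = 0, so R_Q = 14687/223.3 = 65.77 kip.

R_Q = 65.77 kip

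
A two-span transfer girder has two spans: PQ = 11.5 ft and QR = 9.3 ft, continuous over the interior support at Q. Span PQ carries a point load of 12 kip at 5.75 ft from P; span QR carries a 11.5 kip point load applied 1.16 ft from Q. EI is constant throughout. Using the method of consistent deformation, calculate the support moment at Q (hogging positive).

M_Q = 19.2 kip·ft

Take M_Q as the redundant. Released structure: two simple spans PQ and QR with a hinge at Q.
Rotations at Q on the released spans (each span's end-slope, ×1/EI):
  span PQ: point load 12 at a = 5.75: Pab(L + a)/(6LEI) = 99.19/EI
  span QR: point load 11.5 at a = 1.16: Pab(L + b)/(6LEI) = 33.94/EI
  relative rotation θ_0 = (99.19 + 33.94)/EI = 133.1/EI
A unit hogging moment at Q produces rotation L₁/(3EI) + L₂/(3EI) = 6.933/EI.
Slope continuity at Q: θ_0 = M_Q·6.933/EI, so M_Q = 133.1/6.933 = 19.2 kip·ft (hogging).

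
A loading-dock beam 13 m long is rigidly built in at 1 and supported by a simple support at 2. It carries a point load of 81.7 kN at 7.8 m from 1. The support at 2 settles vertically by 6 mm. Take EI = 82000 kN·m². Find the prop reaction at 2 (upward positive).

Release the roller at 2. Primary structure: cantilever fixed at 1.
Downward deflection at the released point 2 due to the loads:
  point load 81.7 at a = 7.8: Pa²(3L − a)/(6EI) = 25847/EI
Tip deflection under a unit load at 2: L³/(3EI) = 732.3/EI.
With EI = 82000 kN·m²: δ_0 = 0.31521 m and δ_{22} = 0.008931 m/kN.
Compatibility — the beam at 2 must follow the support down by 0.006 m: δ_0 − R_2·δ_{22} = 0.006, so R_2 = (0.31521 − 0.006)/0.008931 = 34.62 kN.

R_2 = 34.62 kN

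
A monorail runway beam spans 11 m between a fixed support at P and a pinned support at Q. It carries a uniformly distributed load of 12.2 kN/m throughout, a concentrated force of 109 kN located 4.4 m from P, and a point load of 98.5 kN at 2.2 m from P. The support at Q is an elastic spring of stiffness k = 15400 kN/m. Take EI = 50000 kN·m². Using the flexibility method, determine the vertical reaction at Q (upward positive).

R_Q = 77.94 kN

Remove the prop at Q; the released (primary) structure is a cantilever built in at P.
Deflection at Q on the released cantilever, summing each load's contribution:
  UDL 12.2: wL⁴/(8EI) = 22328/EI
  point load 109 at a = 4.4: Pa²(3L − a)/(6EI) = 10059/EI
  point load 98.5 at a = 2.2: Pa²(3L − a)/(6EI) = 2447/EI
  δ_0 = 34834/EI
Flexibility coefficient — unit upward force at Q: δ_{QQ} = L³/(3EI) = 443.7/EI.
With EI = 50000 kN·m²: δ_0 = 0.69667 m and δ_{QQ} = 0.008873 m/kN.
Compatibility — the spring shortens by R_Q/k under the reaction it provides: δ_0 − R_Q·δ_{QQ} = R_Q/k. With 1/k = 0.000065 m/kN, R_Q = δ_0 / (δ_{QQ} + 1/k) = 0.69667 / (0.008873 + 0.000065) = 77.94 kN.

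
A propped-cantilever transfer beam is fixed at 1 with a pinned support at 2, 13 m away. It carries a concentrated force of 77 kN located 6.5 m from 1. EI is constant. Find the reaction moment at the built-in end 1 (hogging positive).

Release the roller at 2. Primary structure: cantilever fixed at 1.
Primary-structure tip deflection at 2 by superposition:
  point load 77 at a = 6.5: Pa²(3L − a)/(6EI) = 17622/EI
Flexibility coefficient — unit upward force at 2: δ_{22} = L³/(3EI) = 732.3/EI.
Compatibility at 2: δ_0 − R_2·δ_{22} = 0, so R_2 = 17622/732.3 = 24.06 kN.
Moment equilibrium about 1: M_1 = Σ(load moments about 1) − R_2·L = 500.5 − 24.06×13 = 187.7 kN·m.

M_1 = 187.7 kN·m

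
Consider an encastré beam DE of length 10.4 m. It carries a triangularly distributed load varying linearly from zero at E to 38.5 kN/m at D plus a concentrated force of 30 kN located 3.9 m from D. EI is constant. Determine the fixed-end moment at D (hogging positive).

M_D = 253.9 kN·m

Release both end moments; the primary structure is a simply-supported span DE with redundants M_D and M_E.
End rotations of the released simple span under the applied load (×1/EI):
  at D: triangular load, peak 38.5: w₀L³/(45EI) = 962.4/EI
  at E: triangular load, peak 38.5: 7w₀L³/(360EI) = 842.1/EI
  at D: point load 30 at a = 3.9: Pab(L + b)/(6LEI) = 206/EI
  at E: point load 30 at a = 3.9: Pab(L + a)/(6LEI) = 174.3/EI
  θ_D0 = 1168/EI,  θ_E0 = 1016/EI
Flexibility coefficients: a unit moment at one end gives L/(3EI) there and L/(6EI) at the far end, so f₁₁ = f₂₂ = 3.467/EI and f₁₂ = f₂₁ = 1.733/EI.
Compatibility — zero rotation at each built-in end:
  3.467 M_D + 1.733 M_E = 1168
  1.733 M_D + 3.467 M_E = 1016
Solving the pair gives M_D = 253.9 kN·m and M_E = 166.2 kN·m (hogging).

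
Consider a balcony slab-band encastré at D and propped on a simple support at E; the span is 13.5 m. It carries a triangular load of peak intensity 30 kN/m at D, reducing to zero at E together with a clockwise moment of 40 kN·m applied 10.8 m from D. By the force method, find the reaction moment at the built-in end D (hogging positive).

M_D = 346.9 kN·m

Remove the prop at E; the released (primary) structure is a cantilever built in at D.
Primary-structure tip deflection at E by superposition:
  triangular load, peak 30 at the fixed end: w₀L⁴/(30EI) = 33215/EI
  clockwise couple 40 at a = 10.8: M₀a(2L − a)/(2EI) = 3499/EI
  δ_0 = 36714/EI
Flexibility coefficient — unit upward force at E: δ_{EE} = L³/(3EI) = 820.1/EI.
The prop prevents deflection at E: R_E = δ_0/δ_{EE} = 36714/820.1 = 44.77 kN.
Moment equilibrium about D: M_D = Σ(load moments about D) − R_E·L = 951.2 − 44.77×13.5 = 346.9 kN·m.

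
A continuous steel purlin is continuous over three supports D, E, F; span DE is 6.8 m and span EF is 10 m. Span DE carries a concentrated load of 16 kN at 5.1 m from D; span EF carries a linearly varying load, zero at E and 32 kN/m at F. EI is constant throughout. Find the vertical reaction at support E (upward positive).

Insert a hinge at E; M_E is the redundant, and each span becomes simply supported.
Rotations at E on the released spans (each span's end-slope, ×1/EI):
  span DE: point load 16 at a = 5.1: Pab(L + a)/(6LEI) = 40.46/EI
  span EF: triangular load, peak 32: 7w₀L³/(360EI) = 622.2/EI
  relative rotation θ_0 = (40.46 + 622.2)/EI = 662.7/EI
A unit hogging moment at E produces rotation L₁/(3EI) + L₂/(3EI) = 5.6/EI.
Slope continuity at E: θ_0 = M_E·5.6/EI, so M_E = 662.7/5.6 = 118.3 kN·m (hogging).
Span DE, ΣM about D with M_E applied at E: R_E^{DE}·6.8 = 81.6 + 118.3, so R_E^{DE} = 29.4 kN and R_D = 16 − 29.4 = -13.4 kN.
Span EF, ΣM about F: R_E^{EF}·10 = 533.3 + 118.3, so R_E^{EF} = 65.17 kN and R_F = 160 − 65.17 = 94.83 kN.
R_E = 29.4 + 65.17 = 94.57 kN.

R_E = 94.57 kN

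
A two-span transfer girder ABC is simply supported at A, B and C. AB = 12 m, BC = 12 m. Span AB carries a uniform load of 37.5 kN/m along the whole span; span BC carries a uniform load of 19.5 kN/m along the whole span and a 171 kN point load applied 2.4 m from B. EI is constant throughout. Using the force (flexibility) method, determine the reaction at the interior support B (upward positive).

Take M_B as the redundant. Released structure: two simple spans AB and BC with a hinge at B.
End slopes at the hinge B, treating each span as simply supported:
  span AB: UDL 37.5: wL³/(24EI) = 2700/EI
  span BC: UDL 19.5: wL³/(24EI) = 1404/EI
  span BC: point load 171 at a = 2.4: Pab(L + b)/(6LEI) = 1182/EI
  relative rotation θ_0 = (2700 + 2586)/EI = 5286/EI
A unit hogging moment at B produces rotation L₁/(3EI) + L₂/(3EI) = 8/EI.
Slope continuity at B: θ_0 = M_B·8/EI, so M_B = 5286/8 = 660.7 kN·m (hogging).
Span AB, ΣM about A with M_B applied at B: R_B^{AB}·12 = 2700 + 660.7, so R_B^{AB} = 280.1 kN and R_A = 450 − 280.1 = 169.9 kN.
Span BC, ΣM about C: R_B^{BC}·12 = 3046 + 660.7, so R_B^{BC} = 308.9 kN and R_C = 405 − 308.9 = 96.14 kN.
R_B = 280.1 + 308.9 = 588.9 kN.

R_B = 588.9 kN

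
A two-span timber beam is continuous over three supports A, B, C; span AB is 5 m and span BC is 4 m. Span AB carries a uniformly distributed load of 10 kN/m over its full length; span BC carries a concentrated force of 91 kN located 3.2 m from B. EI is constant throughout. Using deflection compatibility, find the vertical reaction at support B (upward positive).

R_B = 58 kN

Release continuity at B by inserting a hinge; the redundant is the internal moment M_B. The primary structure is two simply-supported spans AB and BC.
Discontinuity in slope at B on the released structure — sum the simple-span end rotations:
  span AB: UDL 10: wL³/(24EI) = 52.08/EI
  span BC: point load 91 at a = 3.2: Pab(L + b)/(6LEI) = 46.59/EI
  relative rotation θ_0 = (52.08 + 46.59)/EI = 98.68/EI
A unit hogging moment at B produces rotation L₁/(3EI) + L₂/(3EI) = 3/EI.
Compatibility: M_B·(L₁+L₂)/(3EI) = θ_0, giving M_B = 32.89 kN·m (hogging).
Span AB, ΣM about A with M_B applied at B: R_B^{AB}·5 = 125 + 32.89, so R_B^{AB} = 31.58 kN and R_A = 50 − 31.58 = 18.42 kN.
Span BC, ΣM about C: R_B^{BC}·4 = 72.8 + 32.89, so R_B^{BC} = 26.42 kN and R_C = 91 − 26.42 = 64.58 kN.
R_B = 31.58 + 26.42 = 58 kN.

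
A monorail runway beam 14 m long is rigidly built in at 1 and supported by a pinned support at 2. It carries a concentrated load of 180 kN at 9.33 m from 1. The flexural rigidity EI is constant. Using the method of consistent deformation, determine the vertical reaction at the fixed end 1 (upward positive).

Release the roller at 2. Primary structure: cantilever fixed at 1.
Primary-structure tip deflection at 2 by superposition:
  point load 180 at a = 9.33: Pa²(3L − a)/(6EI) = 85317/EI
Tip deflection under a unit load at 2: L³/(3EI) = 914.7/EI.
Compatibility at 2: δ_0 − R_2·δ_{22} = 0, so R_2 = 85317/914.7 = 93.28 kN.
Vertical equilibrium: R_1 = ΣP − R_2 = 180 − 93.28 = 86.72 kN.

R_1 = 86.72 kN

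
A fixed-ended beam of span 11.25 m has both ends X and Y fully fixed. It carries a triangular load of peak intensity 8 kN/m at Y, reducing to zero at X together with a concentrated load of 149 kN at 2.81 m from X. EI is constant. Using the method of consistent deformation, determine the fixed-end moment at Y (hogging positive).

Release both end moments; the primary structure is a simply-supported span XY with redundants M_X and M_Y.
End rotations of the released simple span under the applied load (×1/EI):
  at X: triangular load, peak 8: 7w₀L³/(360EI) = 221.5/EI
  at Y: triangular load, peak 8: w₀L³/(45EI) = 253.1/EI
  at X: point load 149 at a = 2.81: Pab(L + b)/(6LEI) = 1031/EI
  at Y: point load 149 at a = 2.81: Pab(L + a)/(6LEI) = 736.1/EI
  θ_X0 = 1252/EI,  θ_Y0 = 989.2/EI
Flexibility coefficients: a unit moment at one end gives L/(3EI) there and L/(6EI) at the far end, so f₁₁ = f₂₂ = 3.75/EI and f₁₂ = f₂₁ = 1.875/EI.
Compatibility — zero rotation at each built-in end:
  3.75 M_X + 1.875 M_Y = 1252
  1.875 M_X + 3.75 M_Y = 989.2
Solving the pair gives M_X = 269.4 kN·m and M_Y = 129.1 kN·m (hogging).

M_Y = 129.1 kN·m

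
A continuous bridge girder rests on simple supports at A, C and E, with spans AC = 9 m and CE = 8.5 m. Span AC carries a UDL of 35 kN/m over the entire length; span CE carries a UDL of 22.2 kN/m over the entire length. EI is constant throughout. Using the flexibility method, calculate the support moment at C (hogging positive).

M_C = 279.6 kN·m

Take M_C as the redundant. Released structure: two simple spans AC and CE with a hinge at C.
End slopes at the hinge C, treating each span as simply supported:
  span AC: UDL 35: wL³/(24EI) = 1063/EI
  span CE: UDL 22.2: wL³/(24EI) = 568.1/EI
  relative rotation θ_0 = (1063 + 568.1)/EI = 1631/EI
A unit hogging moment at C produces rotation L₁/(3EI) + L₂/(3EI) = 5.833/EI.
Compatibility: M_C·(L₁+L₂)/(3EI) = θ_0, giving M_C = 279.6 kN·m (hogging).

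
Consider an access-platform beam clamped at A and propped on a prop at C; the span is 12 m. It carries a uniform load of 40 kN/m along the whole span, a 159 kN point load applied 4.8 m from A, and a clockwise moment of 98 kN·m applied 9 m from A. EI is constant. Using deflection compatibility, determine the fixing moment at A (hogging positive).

M_A = 1047 kN·m

Remove the prop at C; the released (primary) structure is a cantilever built in at A.
Downward deflection at the released point C due to the loads:
  UDL 40: wL⁴/(8EI) = 103680/EI
  point load 159 at a = 4.8: Pa²(3L − a)/(6EI) = 19049/EI
  clockwise couple 98 at a = 9: M₀a(2L − a)/(2EI) = 6615/EI
  δ_0 = 129344/EI
Flexibility coefficient — unit upward force at C: δ_{CC} = L³/(3EI) = 576/EI.
Compatibility at C: δ_0 − R_C·δ_{CC} = 0, so R_C = 129344/576 = 224.6 kN.
Moment equilibrium about A: M_A = Σ(load moments about A) − R_C·L = 3741 − 224.6×12 = 1047 kN·m.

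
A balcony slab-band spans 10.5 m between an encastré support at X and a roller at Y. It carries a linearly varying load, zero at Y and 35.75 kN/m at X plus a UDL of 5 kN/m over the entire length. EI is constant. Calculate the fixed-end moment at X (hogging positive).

M_X = 331.7 kN·m

Choose R_Y as the redundant. The primary structure is the cantilever fixed at X.
Downward deflection at the released point Y due to the loads:
  triangular load, peak 35.75 at the fixed end: w₀L⁴/(30EI) = 14485/EI
  UDL 5: wL⁴/(8EI) = 7597/EI
  δ_0 = 22082/EI
Tip deflection under a unit load at Y: L³/(3EI) = 385.9/EI.
The prop prevents deflection at Y: R_Y = δ_0/δ_{YY} = 22082/385.9 = 57.23 kN.
Moment equilibrium about X: M_X = Σ(load moments about X) − R_Y·L = 932.5 − 57.23×10.5 = 331.7 kN·m.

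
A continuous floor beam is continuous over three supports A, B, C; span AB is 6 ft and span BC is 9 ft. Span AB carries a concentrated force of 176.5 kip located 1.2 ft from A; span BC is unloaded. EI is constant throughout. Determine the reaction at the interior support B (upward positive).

Insert a hinge at B; M_B is the redundant, and each span becomes simply supported.
Rotations at B on the released spans (each span's end-slope, ×1/EI):
  span AB: point load 176.5 at a = 1.2: Pab(L + a)/(6LEI) = 203.3/EI
  relative rotation θ_0 = (203.3 + 0)/EI = 203.3/EI
A unit hogging moment at B produces rotation L₁/(3EI) + L₂/(3EI) = 5/EI.
Compatibility: M_B·(L₁+L₂)/(3EI) = θ_0, giving M_B = 40.67 kip·ft (hogging).
Span AB, ΣM about A with M_B applied at B: R_B^{AB}·6 = 211.8 + 40.67, so R_B^{AB} = 42.08 kip and R_A = 176.5 − 42.08 = 134.4 kip.
Span BC, ΣM about C: R_B^{BC}·9 = 0 + 40.67, so R_B^{BC} = 4.518 kip and R_C = 0 − 4.518 = -4.518 kip.
R_B = 42.08 + 4.518 = 46.6 kip.

R_B = 46.6 kip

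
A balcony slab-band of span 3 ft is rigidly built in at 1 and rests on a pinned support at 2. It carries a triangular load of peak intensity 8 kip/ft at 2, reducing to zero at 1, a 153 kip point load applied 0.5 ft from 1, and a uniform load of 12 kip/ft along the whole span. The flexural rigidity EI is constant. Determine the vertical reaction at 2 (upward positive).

Remove the prop at 2; the released (primary) structure is a cantilever built in at 1.
Free-end deflection of the primary structure under the applied loading (downward +):
  triangular load, peak 8 at the free end: 11w₀L⁴/(120EI) = 59.4/EI
  point load 153 at a = 0.5: Pa²(3L − a)/(6EI) = 54.19/EI
  UDL 12: wL⁴/(8EI) = 121.5/EI
  δ_0 = 235.1/EI
Tip deflection under a unit load at 2: L³/(3EI) = 9/EI.
Compatibility at 2: δ_0 − R_2·δ_{22} = 0, so R_2 = 235.1/9 = 26.12 kip.

R_2 = 26.12 kip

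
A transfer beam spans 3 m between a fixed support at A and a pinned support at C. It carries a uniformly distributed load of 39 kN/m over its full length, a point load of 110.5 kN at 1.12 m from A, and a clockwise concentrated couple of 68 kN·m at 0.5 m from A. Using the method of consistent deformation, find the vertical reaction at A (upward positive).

Remove the prop at C; the released (primary) structure is a cantilever built in at A.
Deflection at C on the released cantilever, summing each load's contribution:
  UDL 39: wL⁴/(8EI) = 394.9/EI
  point load 110.5 at a = 1.12: Pa²(3L − a)/(6EI) = 182/EI
  clockwise couple 68 at a = 0.5: M₀a(2L − a)/(2EI) = 93.5/EI
  δ_0 = 670.4/EI
Tip deflection under a unit load at C: L³/(3EI) = 9/EI.
The prop prevents deflection at C: R_C = δ_0/δ_{CC} = 670.4/9 = 74.49 kN.
Vertical equilibrium: R_A = ΣP − R_C = 227.5 − 74.49 = 153 kN.

R_A = 153 kN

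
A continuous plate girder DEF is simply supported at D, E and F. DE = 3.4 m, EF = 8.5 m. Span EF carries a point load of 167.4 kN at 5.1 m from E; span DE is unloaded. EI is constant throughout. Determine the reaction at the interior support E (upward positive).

R_E = 137.3 kN

Release continuity at E by inserting a hinge; the redundant is the internal moment M_E. The primary structure is two simply-supported spans DE and EF.
Discontinuity in slope at E on the released structure — sum the simple-span end rotations:
  span EF: point load 167.4 at a = 5.1: Pab(L + b)/(6LEI) = 677.3/EI
  relative rotation θ_0 = (0 + 677.3)/EI = 677.3/EI
A unit hogging moment at E produces rotation L₁/(3EI) + L₂/(3EI) = 3.967/EI.
Compatibility: M_E·(L₁+L₂)/(3EI) = θ_0, giving M_E = 170.7 kN·m (hogging).
Span DE, ΣM about D with M_E applied at E: R_E^{DE}·3.4 = 0 + 170.7, so R_E^{DE} = 50.22 kN and R_D = 0 − 50.22 = -50.22 kN.
Span EF, ΣM about F: R_E^{EF}·8.5 = 569.2 + 170.7, so R_E^{EF} = 87.05 kN and R_F = 167.4 − 87.05 = 80.35 kN.
R_E = 50.22 + 87.05 = 137.3 kN.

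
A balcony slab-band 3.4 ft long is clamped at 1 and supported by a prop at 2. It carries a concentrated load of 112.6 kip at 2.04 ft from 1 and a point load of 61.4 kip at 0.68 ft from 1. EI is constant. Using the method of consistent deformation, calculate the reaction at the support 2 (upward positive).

Choose R_2 as the redundant. The primary structure is the cantilever fixed at 1.
Deflection at 2 on the released cantilever, summing each load's contribution:
  point load 112.6 at a = 2.04: Pa²(3L − a)/(6EI) = 637.3/EI
  point load 61.4 at a = 0.68: Pa²(3L − a)/(6EI) = 45.05/EI
  δ_0 = 682.3/EI
Flexibility coefficient — unit upward force at 2: δ_{22} = L³/(3EI) = 13.1/EI.
The prop prevents deflection at 2: R_2 = δ_0/δ_{22} = 682.3/13.1 = 52.08 kip.

R_2 = 52.08 kip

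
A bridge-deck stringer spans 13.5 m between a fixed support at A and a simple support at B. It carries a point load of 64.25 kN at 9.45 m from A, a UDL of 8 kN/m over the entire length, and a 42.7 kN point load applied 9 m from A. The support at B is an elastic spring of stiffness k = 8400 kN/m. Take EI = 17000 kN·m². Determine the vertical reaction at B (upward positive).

Take the reaction at B as the redundant and release it; the primary structure is a cantilever fixed at A.
Downward deflection at the released point B due to the loads:
  point load 64.25 at a = 9.45: Pa²(3L − a)/(6EI) = 29693/EI
  UDL 8: wL⁴/(8EI) = 33215/EI
  point load 42.7 at a = 9: Pa²(3L − a)/(6EI) = 18158/EI
  δ_0 = 81066/EI
Tip deflection under a unit load at B: L³/(3EI) = 820.1/EI.
With EI = 17000 kN·m²: δ_0 = 4.7686 m and δ_{BB} = 0.048243 m/kN.
Compatibility — the spring shortens by R_B/k under the reaction it provides: δ_0 − R_B·δ_{BB} = R_B/k. With 1/k = 0.000119 m/kN, R_B = δ_0 / (δ_{BB} + 1/k) = 4.7686 / (0.048243 + 0.000119) = 98.6 kN.

R_B = 98.6 kN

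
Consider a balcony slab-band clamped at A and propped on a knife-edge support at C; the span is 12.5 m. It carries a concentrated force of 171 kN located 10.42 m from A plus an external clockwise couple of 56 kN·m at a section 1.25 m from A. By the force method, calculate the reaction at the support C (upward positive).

Remove the prop at C; the released (primary) structure is a cantilever built in at A.
Deflection at C on the released cantilever, summing each load's contribution:
  point load 171 at a = 10.42: Pa²(3L − a)/(6EI) = 83797/EI
  clockwise couple 56 at a = 1.25: M₀a(2L − a)/(2EI) = 831.2/EI
  δ_0 = 84628/EI
Tip deflection under a unit load at C: L³/(3EI) = 651/EI.
Compatibility at C: δ_0 − R_C·δ_{CC} = 0, so R_C = 84628/651 = 130 kN.

R_C = 130 kN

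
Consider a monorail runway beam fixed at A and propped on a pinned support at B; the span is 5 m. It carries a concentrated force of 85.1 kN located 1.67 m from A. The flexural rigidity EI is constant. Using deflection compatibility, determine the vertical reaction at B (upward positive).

Take the reaction at B as the redundant and release it; the primary structure is a cantilever fixed at A.
Downward deflection at the released point B due to the loads:
  point load 85.1 at a = 1.67: Pa²(3L − a)/(6EI) = 527.3/EI
Tip deflection under a unit load at B: L³/(3EI) = 41.67/EI.
Compatibility at B: δ_0 − R_B·δ_{BB} = 0, so R_B = 527.3/41.67 = 12.65 kN.

R_B = 12.65 kN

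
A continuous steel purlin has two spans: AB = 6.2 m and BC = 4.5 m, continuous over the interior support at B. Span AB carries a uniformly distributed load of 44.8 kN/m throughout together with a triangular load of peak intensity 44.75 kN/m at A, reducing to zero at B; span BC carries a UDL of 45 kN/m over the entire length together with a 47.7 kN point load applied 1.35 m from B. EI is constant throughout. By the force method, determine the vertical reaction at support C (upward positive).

Release continuity at B by inserting a hinge; the redundant is the internal moment M_B. The primary structure is two simply-supported spans AB and BC.
End slopes at the hinge B, treating each span as simply supported:
  span AB: UDL 44.8: wL³/(24EI) = 444.9/EI
  span AB: triangular load, peak 44.75: 7w₀L³/(360EI) = 207.4/EI
  span BC: UDL 45: wL³/(24EI) = 170.9/EI
  span BC: point load 47.7 at a = 1.35: Pab(L + b)/(6LEI) = 57.47/EI
  relative rotation θ_0 = (652.3 + 228.3)/EI = 880.6/EI
A unit hogging moment at B produces rotation L₁/(3EI) + L₂/(3EI) = 3.567/EI.
Compatibility: M_B·(L₁+L₂)/(3EI) = θ_0, giving M_B = 246.9 kN·m (hogging).
Span BC, ΣM about C: R_B^{BC}·4.5 = 605.9 + 246.9, so R_B^{BC} = 189.5 kN and R_C = 250.2 − 189.5 = 60.69 kN.

R_C = 60.69 kN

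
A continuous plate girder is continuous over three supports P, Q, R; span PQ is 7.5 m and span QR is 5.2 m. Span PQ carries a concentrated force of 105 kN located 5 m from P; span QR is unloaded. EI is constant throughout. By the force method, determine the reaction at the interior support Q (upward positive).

R_Q = 98.04 kN

Release continuity at Q by inserting a hinge; the redundant is the internal moment M_Q. The primary structure is two simply-supported spans PQ and QR.
Rotations at Q on the released spans (each span's end-slope, ×1/EI):
  span PQ: point load 105 at a = 5: Pab(L + a)/(6LEI) = 364.6/EI
  relative rotation θ_0 = (364.6 + 0)/EI = 364.6/EI
A unit hogging moment at Q produces rotation L₁/(3EI) + L₂/(3EI) = 4.233/EI.
Compatibility: M_Q·(L₁+L₂)/(3EI) = θ_0, giving M_Q = 86.12 kN·m (hogging).
Span PQ, ΣM about P with M_Q applied at Q: R_Q^{PQ}·7.5 = 525 + 86.12, so R_Q^{PQ} = 81.48 kN and R_P = 105 − 81.48 = 23.52 kN.
Span QR, ΣM about R: R_Q^{QR}·5.2 = 0 + 86.12, so R_Q^{QR} = 16.56 kN and R_R = 0 − 16.56 = -16.56 kN.
R_Q = 81.48 + 16.56 = 98.04 kN.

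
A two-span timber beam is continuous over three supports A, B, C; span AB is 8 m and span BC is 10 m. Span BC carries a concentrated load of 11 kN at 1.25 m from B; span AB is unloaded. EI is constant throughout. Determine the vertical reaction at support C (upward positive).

Take M_B as the redundant. Released structure: two simple spans AB and BC with a hinge at B.
Rotations at B on the released spans (each span's end-slope, ×1/EI):
  span BC: point load 11 at a = 1.25: Pab(L + b)/(6LEI) = 37.6/EI
  relative rotation θ_0 = (0 + 37.6)/EI = 37.6/EI
A unit hogging moment at B produces rotation L₁/(3EI) + L₂/(3EI) = 6/EI.
Slope continuity at B: θ_0 = M_B·6/EI, so M_B = 37.6/6 = 6.266 kN·m (hogging).
Span BC, ΣM about C: R_B^{BC}·10 = 96.25 + 6.266, so R_B^{BC} = 10.25 kN and R_C = 11 − 10.25 = 0.7484 kN.

R_C = 0.7484 kN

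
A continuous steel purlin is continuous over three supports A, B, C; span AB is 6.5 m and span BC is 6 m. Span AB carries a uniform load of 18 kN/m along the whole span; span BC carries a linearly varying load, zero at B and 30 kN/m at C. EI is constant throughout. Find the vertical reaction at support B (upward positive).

Take M_B as the redundant. Released structure: two simple spans AB and BC with a hinge at B.
End slopes at the hinge B, treating each span as simply supported:
  span AB: UDL 18: wL³/(24EI) = 206/EI
  span BC: triangular load, peak 30: 7w₀L³/(360EI) = 126/EI
  relative rotation θ_0 = (206 + 126)/EI = 332/EI
A unit hogging moment at B produces rotation L₁/(3EI) + L₂/(3EI) = 4.167/EI.
Compatibility: M_B·(L₁+L₂)/(3EI) = θ_0, giving M_B = 79.67 kN·m (hogging).
Span AB, ΣM about A with M_B applied at B: R_B^{AB}·6.5 = 380.2 + 79.67, so R_B^{AB} = 70.76 kN and R_A = 117 − 70.76 = 46.24 kN.
Span BC, ΣM about C: R_B^{BC}·6 = 180 + 79.67, so R_B^{BC} = 43.28 kN and R_C = 90 − 43.28 = 46.72 kN.
R_B = 70.76 + 43.28 = 114 kN.

R_B = 114 kN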